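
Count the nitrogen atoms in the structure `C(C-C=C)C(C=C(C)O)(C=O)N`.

1

The symbol for nitrogen appears 1 time in the SMILES.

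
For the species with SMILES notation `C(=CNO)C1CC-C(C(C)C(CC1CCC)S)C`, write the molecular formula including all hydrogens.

Heavy atoms from the SMILES: 15 C, 1 N, 1 O, 1 S.
Implicit hydrogens by atom environment:
  7 × C: 1 H each → 7
  5 × C: 2 H each → 10
  3 × C: 3 H each → 9
  1 × N: 1 H
  1 × O: 1 H
  1 × S: 1 H
  Total hydrogens = 29.
Molecular formula: C15H29NOS

C15H29NOS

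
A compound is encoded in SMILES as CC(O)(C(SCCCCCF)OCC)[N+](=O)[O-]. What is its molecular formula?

Heavy atoms from the SMILES: 10 C, 1 F, 1 N, 4 O, 1 S.
Implicit hydrogens by atom environment:
  6 × C: 2 H each → 12
  2 × C: 3 H each → 6
  2 × O: no H
  1 × C: 1 H
  1 × C: no H
  1 × F: no H
  1 × N (charge +1): no H
  1 × O: 1 H
  1 × O (charge -1): no H
  1 × S: no H
  Total hydrogens = 20.
Molecular formula: C10H20FNO4S

C10H20FNO4S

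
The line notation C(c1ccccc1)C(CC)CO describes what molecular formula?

Heavy atoms from the SMILES: 11 C, 1 O.
Implicit hydrogens by atom environment:
  5 × C (aromatic): 1 H each → 5
  3 × C: 2 H each → 6
  1 × C: 3 H
  1 × C: 1 H
  1 × C (aromatic): no H
  1 × O: 1 H
  Total hydrogens = 16.
Molecular formula: C11H16O

C11H16O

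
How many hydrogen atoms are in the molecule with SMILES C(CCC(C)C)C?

16

Hydrogens are implicit in SMILES; fill each atom to its normal valence:
  3 × C: 3 H each → 9
  3 × C: 2 H each → 6
  1 × C: 1 H
  Total hydrogens = 16.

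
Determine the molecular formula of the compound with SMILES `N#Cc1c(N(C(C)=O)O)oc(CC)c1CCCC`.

C13H18N2O3

Heavy atoms from the SMILES: 13 C, 2 N, 3 O.
Implicit hydrogens by atom environment:
  4 × C: 2 H each → 8
  4 × C (aromatic): no H
  3 × C: 3 H each → 9
  2 × C: no H
  2 × N: no H
  1 × O: 1 H
  1 × O (aromatic): no H
  1 × O: no H
  Total hydrogens = 18.
Molecular formula: C13H18N2O3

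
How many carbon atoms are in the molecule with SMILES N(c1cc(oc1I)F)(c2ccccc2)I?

10

The symbol for carbon appears 10 times in the SMILES. Lowercase c denotes aromatic carbon and counts toward C.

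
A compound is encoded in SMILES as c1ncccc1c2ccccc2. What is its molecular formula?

C11H9N

Heavy atoms from the SMILES: 11 C, 1 N.
Implicit hydrogens by atom environment:
  9 × C (aromatic): 1 H each → 9
  2 × C (aromatic): no H
  1 × N (aromatic): no H
  Total hydrogens = 9.
Molecular formula: C11H9N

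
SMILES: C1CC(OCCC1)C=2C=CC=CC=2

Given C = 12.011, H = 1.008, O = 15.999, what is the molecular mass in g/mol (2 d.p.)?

Molecular formula: C12H16O.
M = 12×12.011 + 16×1.008 + 1×15.999 = 176.26 g/mol.

176.26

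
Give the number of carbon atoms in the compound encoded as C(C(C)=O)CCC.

The symbol for carbon appears 6 times in the SMILES.

6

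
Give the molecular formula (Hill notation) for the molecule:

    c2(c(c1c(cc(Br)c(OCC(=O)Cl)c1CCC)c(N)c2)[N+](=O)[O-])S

C15H14BrClN2O4S

Heavy atoms from the SMILES: 1 Br, 15 C, 1 Cl, 2 N, 4 O, 1 S.
Implicit hydrogens by atom environment:
  8 × C (aromatic): no H
  3 × C: 2 H each → 6
  3 × O: no H
  2 × C (aromatic): 1 H each → 2
  1 × Br: no H
  1 × C: 3 H
  1 × C: no H
  1 × Cl: no H
  1 × N: 2 H
  1 × N (charge +1): no H
  1 × O (charge -1): no H
  1 × S: 1 H
  Total hydrogens = 14.
Molecular formula: C15H14BrClN2O4S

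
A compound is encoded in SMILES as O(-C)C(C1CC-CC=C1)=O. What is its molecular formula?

C8H12O2

Heavy atoms from the SMILES: 8 C, 2 O.
Implicit hydrogens by atom environment:
  3 × C: 2 H each → 6
  3 × C: 1 H each → 3
  2 × O: no H
  1 × C: 3 H
  1 × C: no H
  Total hydrogens = 12.
Molecular formula: C8H12O2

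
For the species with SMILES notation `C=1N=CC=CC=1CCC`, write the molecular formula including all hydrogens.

C8H11N

Heavy atoms from the SMILES: 8 C, 1 N.
Implicit hydrogens by atom environment:
  4 × C (aromatic): 1 H each → 4
  2 × C: 2 H each → 4
  1 × C: 3 H
  1 × C (aromatic): no H
  1 × N (aromatic): no H
  Total hydrogens = 11.
Molecular formula: C8H11N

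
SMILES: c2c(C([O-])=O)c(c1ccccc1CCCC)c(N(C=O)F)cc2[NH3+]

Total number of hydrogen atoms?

19

Hydrogens are implicit in SMILES; fill each atom to its normal valence:
  6 × C (aromatic): 1 H each → 6
  6 × C (aromatic): no H
  3 × C: 2 H each → 6
  2 × O: no H
  1 × C: 3 H
  1 × C: 1 H
  1 × C: no H
  1 × F: no H
  1 × N (charge +1): 3 H
  1 × N: no H
  1 × O (charge -1): no H
  Total hydrogens = 19.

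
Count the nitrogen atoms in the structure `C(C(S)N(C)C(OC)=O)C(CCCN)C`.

The symbol for nitrogen appears 2 times in the SMILES.

2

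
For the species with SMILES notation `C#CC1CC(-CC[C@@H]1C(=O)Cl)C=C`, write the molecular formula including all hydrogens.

Heavy atoms from the SMILES: 11 C, 1 Cl, 1 O.
Implicit hydrogens by atom environment:
  5 × C: 1 H each → 5
  4 × C: 2 H each → 8
  2 × C: no H
  1 × Cl: no H
  1 × O: no H
  Total hydrogens = 13.
Molecular formula: C11H13ClO

C11H13ClO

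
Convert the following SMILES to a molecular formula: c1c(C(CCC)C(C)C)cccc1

C13H20

Heavy atoms from the SMILES: 13 C.
Implicit hydrogens by atom environment:
  5 × C (aromatic): 1 H each → 5
  3 × C: 3 H each → 9
  2 × C: 2 H each → 4
  2 × C: 1 H each → 2
  1 × C (aromatic): no H
  Total hydrogens = 20.
Molecular formula: C13H20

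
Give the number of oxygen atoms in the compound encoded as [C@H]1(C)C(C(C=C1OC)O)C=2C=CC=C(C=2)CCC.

The symbol for oxygen appears 2 times in the SMILES.

2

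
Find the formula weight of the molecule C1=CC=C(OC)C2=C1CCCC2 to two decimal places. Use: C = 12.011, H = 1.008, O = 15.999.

162.23

Molecular formula: C11H14O.
M = 11×12.011 + 14×1.008 + 1×15.999 = 162.23 g/mol.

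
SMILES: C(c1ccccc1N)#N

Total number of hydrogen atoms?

Hydrogens are implicit in SMILES; fill each atom to its normal valence:
  4 × C (aromatic): 1 H each → 4
  2 × C (aromatic): no H
  1 × C: no H
  1 × N: 2 H
  1 × N: no H
  Total hydrogens = 6.

6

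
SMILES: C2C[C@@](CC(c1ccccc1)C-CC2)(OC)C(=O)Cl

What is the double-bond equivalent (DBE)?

Molecular formula from the SMILES: C16H21ClO2.
DoU = (2C + 2 + N − H − X)/2 = (2·16 + 2 + 0 − 21 − 1)/2 = 12/2 = 6.
(Structurally: 2 ring(s) + 4 π bond(s) = 6.)

6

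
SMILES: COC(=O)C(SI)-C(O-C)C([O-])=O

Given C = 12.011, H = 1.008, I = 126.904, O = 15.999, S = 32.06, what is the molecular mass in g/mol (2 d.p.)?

319.09

Molecular formula: C6H8IO5S-.
M = 6×12.011 + 8×1.008 + 1×126.904 + 5×15.999 + 1×32.06 = 319.09 g/mol.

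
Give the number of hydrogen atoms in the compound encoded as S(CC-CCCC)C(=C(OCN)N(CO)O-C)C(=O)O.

Hydrogens are implicit in SMILES; fill each atom to its normal valence:
  7 × C: 2 H each → 14
  3 × C: no H
  3 × O: no H
  2 × C: 3 H each → 6
  2 × O: 1 H each → 2
  1 × N: 2 H
  1 × N: no H
  1 × S: no H
  Total hydrogens = 24.

24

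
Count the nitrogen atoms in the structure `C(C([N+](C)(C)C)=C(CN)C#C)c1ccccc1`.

The symbol for nitrogen appears 2 times in the SMILES.

2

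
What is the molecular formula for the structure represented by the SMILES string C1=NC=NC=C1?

C4H4N2

Heavy atoms from the SMILES: 4 C, 2 N.
Implicit hydrogens by atom environment:
  4 × C (aromatic): 1 H each → 4
  2 × N (aromatic): no H
  Total hydrogens = 4.
Molecular formula: C4H4N2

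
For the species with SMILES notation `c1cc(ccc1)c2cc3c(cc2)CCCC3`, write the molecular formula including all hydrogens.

Heavy atoms from the SMILES: 16 C.
Implicit hydrogens by atom environment:
  8 × C (aromatic): 1 H each → 8
  4 × C: 2 H each → 8
  4 × C (aromatic): no H
  Total hydrogens = 16.
Molecular formula: C16H16

C16H16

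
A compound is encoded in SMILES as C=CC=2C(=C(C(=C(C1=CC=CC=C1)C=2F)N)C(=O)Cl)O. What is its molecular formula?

C15H11ClFNO2

Heavy atoms from the SMILES: 15 C, 1 Cl, 1 F, 1 N, 2 O.
Implicit hydrogens by atom environment:
  7 × C (aromatic): no H
  5 × C (aromatic): 1 H each → 5
  1 × C: 2 H
  1 × C: 1 H
  1 × C: no H
  1 × Cl: no H
  1 × F: no H
  1 × N: 2 H
  1 × O: 1 H
  1 × O: no H
  Total hydrogens = 11.
Molecular formula: C15H11ClFNO2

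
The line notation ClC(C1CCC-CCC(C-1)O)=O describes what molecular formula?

Heavy atoms from the SMILES: 9 C, 1 Cl, 2 O.
Implicit hydrogens by atom environment:
  6 × C: 2 H each → 12
  2 × C: 1 H each → 2
  1 × C: no H
  1 × Cl: no H
  1 × O: 1 H
  1 × O: no H
  Total hydrogens = 15.
Molecular formula: C9H15ClO2

C9H15ClO2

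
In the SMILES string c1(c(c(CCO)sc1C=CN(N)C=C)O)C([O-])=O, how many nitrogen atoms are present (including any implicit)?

The symbol for nitrogen appears 2 times in the SMILES.

2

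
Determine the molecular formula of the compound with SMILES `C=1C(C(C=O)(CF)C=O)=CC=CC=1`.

Heavy atoms from the SMILES: 10 C, 1 F, 2 O.
Implicit hydrogens by atom environment:
  5 × C (aromatic): 1 H each → 5
  2 × C: 1 H each → 2
  2 × O: no H
  1 × C: 2 H
  1 × C: no H
  1 × C (aromatic): no H
  1 × F: no H
  Total hydrogens = 9.
Molecular formula: C10H9FO2

C10H9FO2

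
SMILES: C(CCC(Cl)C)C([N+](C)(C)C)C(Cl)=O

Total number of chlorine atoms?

The symbol for chlorine appears 2 times in the SMILES.

2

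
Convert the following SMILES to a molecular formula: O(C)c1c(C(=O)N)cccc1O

Heavy atoms from the SMILES: 8 C, 1 N, 3 O.
Implicit hydrogens by atom environment:
  3 × C (aromatic): 1 H each → 3
  3 × C (aromatic): no H
  2 × O: no H
  1 × C: 3 H
  1 × C: no H
  1 × N: 2 H
  1 × O: 1 H
  Total hydrogens = 9.
Molecular formula: C8H9NO3

C8H9NO3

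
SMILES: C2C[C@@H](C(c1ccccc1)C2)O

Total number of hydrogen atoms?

14

Hydrogens are implicit in SMILES; fill each atom to its normal valence:
  5 × C (aromatic): 1 H each → 5
  3 × C: 2 H each → 6
  2 × C: 1 H each → 2
  1 × C (aromatic): no H
  1 × O: 1 H
  Total hydrogens = 14.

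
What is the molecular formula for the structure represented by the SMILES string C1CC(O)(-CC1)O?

C5H10O2

Heavy atoms from the SMILES: 5 C, 2 O.
Implicit hydrogens by atom environment:
  4 × C: 2 H each → 8
  2 × O: 1 H each → 2
  1 × C: no H
  Total hydrogens = 10.
Molecular formula: C5H10O2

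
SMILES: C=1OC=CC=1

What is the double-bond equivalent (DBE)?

Molecular formula from the SMILES: C4H4O.
DoU = (2C + 2 + N − H − X)/2 = (2·4 + 2 + 0 − 4 − 0)/2 = 6/2 = 3.
(Structurally: 1 ring(s) + 2 π bond(s) = 3.)

3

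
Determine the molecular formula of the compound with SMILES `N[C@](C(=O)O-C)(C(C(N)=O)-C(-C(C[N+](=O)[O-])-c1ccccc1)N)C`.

Heavy atoms from the SMILES: 15 C, 4 N, 5 O.
Implicit hydrogens by atom environment:
  5 × C (aromatic): 1 H each → 5
  4 × O: no H
  3 × C: 1 H each → 3
  3 × C: no H
  3 × N: 2 H each → 6
  2 × C: 3 H each → 6
  1 × C: 2 H
  1 × C (aromatic): no H
  1 × N (charge +1): no H
  1 × O (charge -1): no H
  Total hydrogens = 22.
Molecular formula: C15H22N4O5

C15H22N4O5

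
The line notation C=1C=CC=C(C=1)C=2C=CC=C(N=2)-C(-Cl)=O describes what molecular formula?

C12H8ClNO

Heavy atoms from the SMILES: 12 C, 1 Cl, 1 N, 1 O.
Implicit hydrogens by atom environment:
  8 × C (aromatic): 1 H each → 8
  3 × C (aromatic): no H
  1 × C: no H
  1 × Cl: no H
  1 × N (aromatic): no H
  1 × O: no H
  Total hydrogens = 8.
Molecular formula: C12H8ClNO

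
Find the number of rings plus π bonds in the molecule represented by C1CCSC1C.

1

Molecular formula from the SMILES: C5H10S.
DoU = (2C + 2 + N − H − X)/2 = (2·5 + 2 + 0 − 10 − 0)/2 = 2/2 = 1.
(Structurally: 1 ring(s) + 0 π bond(s) = 1.)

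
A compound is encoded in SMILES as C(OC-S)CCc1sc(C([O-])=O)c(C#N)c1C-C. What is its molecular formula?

Heavy atoms from the SMILES: 12 C, 1 N, 3 O, 2 S.
Implicit hydrogens by atom environment:
  5 × C: 2 H each → 10
  4 × C (aromatic): no H
  2 × C: no H
  2 × O: no H
  1 × C: 3 H
  1 × N: no H
  1 × O (charge -1): no H
  1 × S: 1 H
  1 × S (aromatic): no H
  Total hydrogens = 14.
Net charge -1.
Molecular formula: C12H14NO3S2-

C12H14NO3S2-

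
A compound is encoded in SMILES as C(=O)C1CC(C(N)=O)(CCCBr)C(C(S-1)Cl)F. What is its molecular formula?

C10H14BrClFNO2S

Heavy atoms from the SMILES: 1 Br, 10 C, 1 Cl, 1 F, 1 N, 2 O, 1 S.
Implicit hydrogens by atom environment:
  4 × C: 2 H each → 8
  4 × C: 1 H each → 4
  2 × C: no H
  2 × O: no H
  1 × Br: no H
  1 × Cl: no H
  1 × F: no H
  1 × N: 2 H
  1 × S: no H
  Total hydrogens = 14.
Molecular formula: C10H14BrClFNO2S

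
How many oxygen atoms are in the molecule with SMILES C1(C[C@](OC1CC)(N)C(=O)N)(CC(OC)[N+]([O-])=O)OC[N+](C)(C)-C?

6

The symbol for oxygen appears 6 times in the SMILES.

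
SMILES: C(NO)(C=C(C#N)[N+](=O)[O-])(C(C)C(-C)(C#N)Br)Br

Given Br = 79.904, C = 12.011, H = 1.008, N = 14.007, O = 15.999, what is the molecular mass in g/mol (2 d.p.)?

Molecular formula: C9H10Br2N4O3.
M = 2×79.904 + 9×12.011 + 10×1.008 + 4×14.007 + 3×15.999 = 382.01 g/mol.

382.01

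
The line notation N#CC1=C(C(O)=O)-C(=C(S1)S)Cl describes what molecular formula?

C6H2ClNO2S2

Heavy atoms from the SMILES: 6 C, 1 Cl, 1 N, 2 O, 2 S.
Implicit hydrogens by atom environment:
  4 × C (aromatic): no H
  2 × C: no H
  1 × Cl: no H
  1 × N: no H
  1 × O: 1 H
  1 × O: no H
  1 × S: 1 H
  1 × S (aromatic): no H
  Total hydrogens = 2.
Molecular formula: C6H2ClNO2S2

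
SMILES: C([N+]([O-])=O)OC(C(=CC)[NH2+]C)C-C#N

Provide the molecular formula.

Heavy atoms from the SMILES: 8 C, 3 N, 3 O.
Implicit hydrogens by atom environment:
  2 × C: 3 H each → 6
  2 × C: 2 H each → 4
  2 × C: 1 H each → 2
  2 × C: no H
  2 × O: no H
  1 × N (charge +1): 2 H
  1 × N: no H
  1 × N (charge +1): no H
  1 × O (charge -1): no H
  Total hydrogens = 14.
Net charge +1.
Molecular formula: C8H14N3O3+

C8H14N3O3+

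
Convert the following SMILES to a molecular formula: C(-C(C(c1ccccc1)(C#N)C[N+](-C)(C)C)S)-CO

C15H23N2OS+

Heavy atoms from the SMILES: 15 C, 2 N, 1 O, 1 S.
Implicit hydrogens by atom environment:
  5 × C (aromatic): 1 H each → 5
  3 × C: 3 H each → 9
  3 × C: 2 H each → 6
  2 × C: no H
  1 × C: 1 H
  1 × C (aromatic): no H
  1 × N (charge +1): no H
  1 × N: no H
  1 × O: 1 H
  1 × S: 1 H
  Total hydrogens = 23.
Net charge +1.
Molecular formula: C15H23N2OS+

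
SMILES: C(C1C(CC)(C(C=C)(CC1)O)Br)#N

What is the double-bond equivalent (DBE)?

Molecular formula from the SMILES: C10H14BrNO.
DoU = (2C + 2 + N − H − X)/2 = (2·10 + 2 + 1 − 14 − 1)/2 = 8/2 = 4.
(Structurally: 1 ring(s) + 3 π bond(s) = 4.)

4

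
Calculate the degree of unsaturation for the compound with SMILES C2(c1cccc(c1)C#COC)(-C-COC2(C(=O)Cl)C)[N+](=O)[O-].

9

Molecular formula from the SMILES: C15H14ClNO5.
DoU = (2C + 2 + N − H − X)/2 = (2·15 + 2 + 1 − 14 − 1)/2 = 18/2 = 9.
(Structurally: 2 ring(s) + 7 π bond(s) = 9.)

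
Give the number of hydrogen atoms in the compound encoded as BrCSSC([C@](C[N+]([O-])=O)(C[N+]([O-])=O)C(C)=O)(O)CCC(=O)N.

Hydrogens are implicit in SMILES; fill each atom to its normal valence:
  5 × C: 2 H each → 10
  4 × C: no H
  4 × O: no H
  2 × N (charge +1): no H
  2 × O (charge -1): no H
  2 × S: no H
  1 × Br: no H
  1 × C: 3 H
  1 × N: 2 H
  1 × O: 1 H
  Total hydrogens = 16.

16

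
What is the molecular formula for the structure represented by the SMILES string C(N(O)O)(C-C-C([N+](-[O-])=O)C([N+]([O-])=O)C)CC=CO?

Heavy atoms from the SMILES: 9 C, 3 N, 7 O.
Implicit hydrogens by atom environment:
  5 × C: 1 H each → 5
  3 × C: 2 H each → 6
  3 × O: 1 H each → 3
  2 × N (charge +1): no H
  2 × O: no H
  2 × O (charge -1): no H
  1 × C: 3 H
  1 × N: no H
  Total hydrogens = 17.
Molecular formula: C9H17N3O7

C9H17N3O7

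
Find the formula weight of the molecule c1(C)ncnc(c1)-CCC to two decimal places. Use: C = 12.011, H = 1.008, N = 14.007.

136.20

Molecular formula: C8H12N2.
M = 8×12.011 + 12×1.008 + 2×14.007 = 136.20 g/mol.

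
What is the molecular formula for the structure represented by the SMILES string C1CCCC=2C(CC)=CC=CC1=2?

C12H16

Heavy atoms from the SMILES: 12 C.
Implicit hydrogens by atom environment:
  5 × C: 2 H each → 10
  3 × C (aromatic): 1 H each → 3
  3 × C (aromatic): no H
  1 × C: 3 H
  Total hydrogens = 16.
Molecular formula: C12H16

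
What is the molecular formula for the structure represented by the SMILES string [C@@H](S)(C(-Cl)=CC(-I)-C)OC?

C6H10ClIOS

Heavy atoms from the SMILES: 6 C, 1 Cl, 1 I, 1 O, 1 S.
Implicit hydrogens by atom environment:
  3 × C: 1 H each → 3
  2 × C: 3 H each → 6
  1 × C: no H
  1 × Cl: no H
  1 × I: no H
  1 × O: no H
  1 × S: 1 H
  Total hydrogens = 10.
Molecular formula: C6H10ClIOS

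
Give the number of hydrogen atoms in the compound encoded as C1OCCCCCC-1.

Hydrogens are implicit in SMILES; fill each atom to its normal valence:
  7 × C: 2 H each → 14
  1 × O: no H
  Total hydrogens = 14.

14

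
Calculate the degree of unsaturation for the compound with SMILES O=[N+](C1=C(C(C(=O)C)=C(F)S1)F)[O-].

Molecular formula from the SMILES: C6H3F2NO3S.
DoU = (2C + 2 + N − H − X)/2 = (2·6 + 2 + 1 − 3 − 2)/2 = 10/2 = 5.
(Structurally: 1 ring(s) + 4 π bond(s) = 5.)

5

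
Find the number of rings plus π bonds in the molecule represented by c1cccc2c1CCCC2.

5

Molecular formula from the SMILES: C10H12.
DoU = (2C + 2 + N − H − X)/2 = (2·10 + 2 + 0 − 12 − 0)/2 = 10/2 = 5.
(Structurally: 2 ring(s) + 3 π bond(s) = 5.)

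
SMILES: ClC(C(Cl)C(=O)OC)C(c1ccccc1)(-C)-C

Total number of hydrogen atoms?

Hydrogens are implicit in SMILES; fill each atom to its normal valence:
  5 × C (aromatic): 1 H each → 5
  3 × C: 3 H each → 9
  2 × C: 1 H each → 2
  2 × C: no H
  2 × Cl: no H
  2 × O: no H
  1 × C (aromatic): no H
  Total hydrogens = 16.

16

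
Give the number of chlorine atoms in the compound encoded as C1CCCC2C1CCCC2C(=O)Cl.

The symbol for chlorine appears 1 time in the SMILES.

1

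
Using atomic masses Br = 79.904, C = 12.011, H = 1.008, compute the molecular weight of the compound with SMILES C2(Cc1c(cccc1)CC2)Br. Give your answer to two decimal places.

211.10

Molecular formula: C10H11Br.
M = 1×79.904 + 10×12.011 + 11×1.008 = 211.10 g/mol.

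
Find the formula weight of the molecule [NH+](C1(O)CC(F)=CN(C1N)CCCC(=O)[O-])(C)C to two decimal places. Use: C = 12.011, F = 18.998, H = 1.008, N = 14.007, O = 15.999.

Molecular formula: C11H20FN3O3.
M = 11×12.011 + 1×18.998 + 20×1.008 + 3×14.007 + 3×15.999 = 261.30 g/mol.

261.30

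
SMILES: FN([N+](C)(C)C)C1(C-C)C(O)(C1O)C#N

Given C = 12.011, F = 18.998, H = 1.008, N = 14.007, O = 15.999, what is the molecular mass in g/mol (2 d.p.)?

Molecular formula: C9H17FN3O2+.
M = 9×12.011 + 1×18.998 + 17×1.008 + 3×14.007 + 2×15.999 = 218.25 g/mol.

218.25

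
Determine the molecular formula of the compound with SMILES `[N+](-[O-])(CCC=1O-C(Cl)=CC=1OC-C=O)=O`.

Heavy atoms from the SMILES: 8 C, 1 Cl, 1 N, 5 O.
Implicit hydrogens by atom environment:
  3 × C: 2 H each → 6
  3 × C (aromatic): no H
  3 × O: no H
  1 × C (aromatic): 1 H
  1 × C: 1 H
  1 × Cl: no H
  1 × N (charge +1): no H
  1 × O (aromatic): no H
  1 × O (charge -1): no H
  Total hydrogens = 8.
Molecular formula: C8H8ClNO5

C8H8ClNO5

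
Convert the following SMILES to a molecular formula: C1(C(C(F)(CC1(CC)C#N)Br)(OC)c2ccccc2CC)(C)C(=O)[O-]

Heavy atoms from the SMILES: 1 Br, 19 C, 1 F, 1 N, 3 O.
Implicit hydrogens by atom environment:
  6 × C: no H
  4 × C: 3 H each → 12
  4 × C (aromatic): 1 H each → 4
  3 × C: 2 H each → 6
  2 × C (aromatic): no H
  2 × O: no H
  1 × Br: no H
  1 × F: no H
  1 × N: no H
  1 × O (charge -1): no H
  Total hydrogens = 22.
Net charge -1.
Molecular formula: C19H22BrFNO3-

C19H22BrFNO3-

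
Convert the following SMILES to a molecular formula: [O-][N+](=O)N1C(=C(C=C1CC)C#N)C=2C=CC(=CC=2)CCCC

C17H19N3O2

Heavy atoms from the SMILES: 17 C, 3 N, 2 O.
Implicit hydrogens by atom environment:
  5 × C (aromatic): 1 H each → 5
  5 × C (aromatic): no H
  4 × C: 2 H each → 8
  2 × C: 3 H each → 6
  1 × C: no H
  1 × N (aromatic): no H
  1 × N: no H
  1 × N (charge +1): no H
  1 × O: no H
  1 × O (charge -1): no H
  Total hydrogens = 19.
Molecular formula: C17H19N3O2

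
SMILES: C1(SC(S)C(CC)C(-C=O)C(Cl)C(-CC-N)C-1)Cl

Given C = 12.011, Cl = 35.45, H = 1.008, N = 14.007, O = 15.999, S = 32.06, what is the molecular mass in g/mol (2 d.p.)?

Molecular formula: C12H21Cl2NOS2.
M = 12×12.011 + 2×35.45 + 21×1.008 + 1×14.007 + 1×15.999 + 2×32.06 = 330.33 g/mol.

330.33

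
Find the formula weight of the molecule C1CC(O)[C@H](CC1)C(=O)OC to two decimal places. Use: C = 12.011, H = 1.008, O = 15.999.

158.20

Molecular formula: C8H14O3.
M = 8×12.011 + 14×1.008 + 3×15.999 = 158.20 g/mol.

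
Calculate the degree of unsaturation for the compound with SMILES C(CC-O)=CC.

1

Molecular formula from the SMILES: C5H10O.
DoU = (2C + 2 + N − H − X)/2 = (2·5 + 2 + 0 − 10 − 0)/2 = 2/2 = 1.
(Structurally: 0 ring(s) + 1 π bond(s) = 1.)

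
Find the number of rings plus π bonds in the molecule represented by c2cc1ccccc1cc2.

7

Molecular formula from the SMILES: C10H8.
DoU = (2C + 2 + N − H − X)/2 = (2·10 + 2 + 0 − 8 − 0)/2 = 14/2 = 7.
(Structurally: 2 ring(s) + 5 π bond(s) = 7.)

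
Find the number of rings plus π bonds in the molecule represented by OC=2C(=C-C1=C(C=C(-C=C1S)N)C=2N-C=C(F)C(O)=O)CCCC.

9

Molecular formula from the SMILES: C17H19FN2O3S.
DoU = (2C + 2 + N − H − X)/2 = (2·17 + 2 + 2 − 19 − 1)/2 = 18/2 = 9.
(Structurally: 2 ring(s) + 7 π bond(s) = 9.)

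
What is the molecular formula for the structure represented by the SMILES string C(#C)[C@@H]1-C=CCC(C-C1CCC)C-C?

Heavy atoms from the SMILES: 14 C.
Implicit hydrogens by atom environment:
  6 × C: 1 H each → 6
  5 × C: 2 H each → 10
  2 × C: 3 H each → 6
  1 × C: no H
  Total hydrogens = 22.
Molecular formula: C14H22

C14H22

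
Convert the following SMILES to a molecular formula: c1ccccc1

C6H6

Heavy atoms from the SMILES: 6 C.
Implicit hydrogens by atom environment:
  6 × C (aromatic): 1 H each → 6
  Total hydrogens = 6.
Molecular formula: C6H6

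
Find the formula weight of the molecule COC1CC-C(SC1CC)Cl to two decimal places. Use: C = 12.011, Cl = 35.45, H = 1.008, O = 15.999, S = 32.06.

194.72

Molecular formula: C8H15ClOS.
M = 8×12.011 + 1×35.45 + 15×1.008 + 1×15.999 + 1×32.06 = 194.72 g/mol.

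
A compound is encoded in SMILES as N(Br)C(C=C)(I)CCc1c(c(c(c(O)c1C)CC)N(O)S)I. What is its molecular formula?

Heavy atoms from the SMILES: 1 Br, 14 C, 2 I, 2 N, 2 O, 1 S.
Implicit hydrogens by atom environment:
  6 × C (aromatic): no H
  4 × C: 2 H each → 8
  2 × C: 3 H each → 6
  2 × I: no H
  2 × O: 1 H each → 2
  1 × Br: no H
  1 × C: 1 H
  1 × C: no H
  1 × N: 1 H
  1 × N: no H
  1 × S: 1 H
  Total hydrogens = 19.
Molecular formula: C14H19BrI2N2O2S

C14H19BrI2N2O2S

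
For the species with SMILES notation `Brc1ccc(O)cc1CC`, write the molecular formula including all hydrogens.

Heavy atoms from the SMILES: 1 Br, 8 C, 1 O.
Implicit hydrogens by atom environment:
  3 × C (aromatic): 1 H each → 3
  3 × C (aromatic): no H
  1 × Br: no H
  1 × C: 3 H
  1 × C: 2 H
  1 × O: 1 H
  Total hydrogens = 9.
Molecular formula: C8H9BrO

C8H9BrO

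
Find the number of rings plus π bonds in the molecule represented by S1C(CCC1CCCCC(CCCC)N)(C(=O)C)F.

2

Molecular formula from the SMILES: C15H28FNOS.
DoU = (2C + 2 + N − H − X)/2 = (2·15 + 2 + 1 − 28 − 1)/2 = 4/2 = 2.
(Structurally: 1 ring(s) + 1 π bond(s) = 2.)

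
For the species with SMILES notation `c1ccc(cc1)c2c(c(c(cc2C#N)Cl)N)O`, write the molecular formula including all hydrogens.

C13H9ClN2O

Heavy atoms from the SMILES: 13 C, 1 Cl, 2 N, 1 O.
Implicit hydrogens by atom environment:
  6 × C (aromatic): 1 H each → 6
  6 × C (aromatic): no H
  1 × C: no H
  1 × Cl: no H
  1 × N: 2 H
  1 × N: no H
  1 × O: 1 H
  Total hydrogens = 9.
Molecular formula: C13H9ClN2O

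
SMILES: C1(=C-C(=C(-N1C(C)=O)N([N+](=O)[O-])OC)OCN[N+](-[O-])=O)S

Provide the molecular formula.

Heavy atoms from the SMILES: 8 C, 5 N, 7 O, 1 S.
Implicit hydrogens by atom environment:
  5 × O: no H
  3 × C (aromatic): no H
  2 × C: 3 H each → 6
  2 × N (charge +1): no H
  2 × O (charge -1): no H
  1 × C: 2 H
  1 × C (aromatic): 1 H
  1 × C: no H
  1 × N: 1 H
  1 × N (aromatic): no H
  1 × N: no H
  1 × S: 1 H
  Total hydrogens = 11.
Molecular formula: C8H11N5O7S

C8H11N5O7S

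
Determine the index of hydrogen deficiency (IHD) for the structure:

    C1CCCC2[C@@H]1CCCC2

Molecular formula from the SMILES: C10H18.
DoU = (2C + 2 + N − H − X)/2 = (2·10 + 2 + 0 − 18 − 0)/2 = 4/2 = 2.
(Structurally: 2 ring(s) + 0 π bond(s) = 2.)

2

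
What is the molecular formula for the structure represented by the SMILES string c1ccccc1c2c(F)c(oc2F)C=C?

Heavy atoms from the SMILES: 12 C, 2 F, 1 O.
Implicit hydrogens by atom environment:
  5 × C (aromatic): 1 H each → 5
  5 × C (aromatic): no H
  2 × F: no H
  1 × C: 2 H
  1 × C: 1 H
  1 × O (aromatic): no H
  Total hydrogens = 8.
Molecular formula: C12H8F2O

C12H8F2O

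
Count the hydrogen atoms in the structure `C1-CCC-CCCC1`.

Hydrogens are implicit in SMILES; fill each atom to its normal valence:
  8 × C: 2 H each → 16
  Total hydrogens = 16.

16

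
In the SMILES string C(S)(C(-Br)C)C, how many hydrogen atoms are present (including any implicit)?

Hydrogens are implicit in SMILES; fill each atom to its normal valence:
  2 × C: 3 H each → 6
  2 × C: 1 H each → 2
  1 × Br: no H
  1 × S: 1 H
  Total hydrogens = 9.

9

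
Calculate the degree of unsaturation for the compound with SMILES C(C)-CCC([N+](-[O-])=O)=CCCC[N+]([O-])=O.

Molecular formula from the SMILES: C9H16N2O4.
DoU = (2C + 2 + N − H − X)/2 = (2·9 + 2 + 2 − 16 − 0)/2 = 6/2 = 3.
(Structurally: 0 ring(s) + 3 π bond(s) = 3.)

3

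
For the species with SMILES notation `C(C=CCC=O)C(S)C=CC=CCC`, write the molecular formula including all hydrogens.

C12H18OS

Heavy atoms from the SMILES: 12 C, 1 O, 1 S.
Implicit hydrogens by atom environment:
  8 × C: 1 H each → 8
  3 × C: 2 H each → 6
  1 × C: 3 H
  1 × O: no H
  1 × S: 1 H
  Total hydrogens = 18.
Molecular formula: C12H18OS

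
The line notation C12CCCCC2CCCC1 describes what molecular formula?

Heavy atoms from the SMILES: 10 C.
Implicit hydrogens by atom environment:
  8 × C: 2 H each → 16
  2 × C: 1 H each → 2
  Total hydrogens = 18.
Molecular formula: C10H18

C10H18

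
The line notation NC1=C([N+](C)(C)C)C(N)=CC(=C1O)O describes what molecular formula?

Heavy atoms from the SMILES: 9 C, 3 N, 2 O.
Implicit hydrogens by atom environment:
  5 × C (aromatic): no H
  3 × C: 3 H each → 9
  2 × N: 2 H each → 4
  2 × O: 1 H each → 2
  1 × C (aromatic): 1 H
  1 × N (charge +1): no H
  Total hydrogens = 16.
Net charge +1.
Molecular formula: C9H16N3O2+

C9H16N3O2+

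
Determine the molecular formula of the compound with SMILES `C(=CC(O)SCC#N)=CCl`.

C6H6ClNOS

Heavy atoms from the SMILES: 6 C, 1 Cl, 1 N, 1 O, 1 S.
Implicit hydrogens by atom environment:
  3 × C: 1 H each → 3
  2 × C: no H
  1 × C: 2 H
  1 × Cl: no H
  1 × N: no H
  1 × O: 1 H
  1 × S: no H
  Total hydrogens = 6.
Molecular formula: C6H6ClNOS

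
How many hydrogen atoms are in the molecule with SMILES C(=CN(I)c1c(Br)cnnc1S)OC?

Hydrogens are implicit in SMILES; fill each atom to its normal valence:
  3 × C (aromatic): no H
  2 × C: 1 H each → 2
  2 × N (aromatic): no H
  1 × Br: no H
  1 × C: 3 H
  1 × C (aromatic): 1 H
  1 × I: no H
  1 × N: no H
  1 × O: no H
  1 × S: 1 H
  Total hydrogens = 7.

7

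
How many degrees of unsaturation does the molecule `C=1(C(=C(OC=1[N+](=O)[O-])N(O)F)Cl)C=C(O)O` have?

5

Molecular formula from the SMILES: C6H4ClFN2O6.
DoU = (2C + 2 + N − H − X)/2 = (2·6 + 2 + 2 − 4 − 2)/2 = 10/2 = 5.
(Structurally: 1 ring(s) + 4 π bond(s) = 5.)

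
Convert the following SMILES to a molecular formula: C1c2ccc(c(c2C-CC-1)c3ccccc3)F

C16H15F

Heavy atoms from the SMILES: 16 C, 1 F.
Implicit hydrogens by atom environment:
  7 × C (aromatic): 1 H each → 7
  5 × C (aromatic): no H
  4 × C: 2 H each → 8
  1 × F: no H
  Total hydrogens = 15.
Molecular formula: C16H15F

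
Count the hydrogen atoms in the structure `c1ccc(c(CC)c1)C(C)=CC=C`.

Hydrogens are implicit in SMILES; fill each atom to its normal valence:
  4 × C (aromatic): 1 H each → 4
  2 × C: 3 H each → 6
  2 × C: 2 H each → 4
  2 × C: 1 H each → 2
  2 × C (aromatic): no H
  1 × C: no H
  Total hydrogens = 16.

16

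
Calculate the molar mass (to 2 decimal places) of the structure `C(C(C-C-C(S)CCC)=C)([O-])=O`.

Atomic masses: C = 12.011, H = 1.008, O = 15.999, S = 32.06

187.28

Molecular formula: C9H15O2S-.
M = 9×12.011 + 15×1.008 + 2×15.999 + 1×32.06 = 187.28 g/mol.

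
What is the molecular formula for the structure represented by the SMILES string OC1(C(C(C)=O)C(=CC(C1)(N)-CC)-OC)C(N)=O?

Heavy atoms from the SMILES: 12 C, 2 N, 4 O.
Implicit hydrogens by atom environment:
  5 × C: no H
  3 × C: 3 H each → 9
  3 × O: no H
  2 × C: 2 H each → 4
  2 × C: 1 H each → 2
  2 × N: 2 H each → 4
  1 × O: 1 H
  Total hydrogens = 20.
Molecular formula: C12H20N2O4

C12H20N2O4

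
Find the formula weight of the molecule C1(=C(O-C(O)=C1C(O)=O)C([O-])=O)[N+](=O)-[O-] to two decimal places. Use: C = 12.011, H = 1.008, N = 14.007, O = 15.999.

Molecular formula: C6H2NO8-.
M = 6×12.011 + 2×1.008 + 1×14.007 + 8×15.999 = 216.08 g/mol.

216.08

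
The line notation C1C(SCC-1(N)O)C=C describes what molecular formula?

Heavy atoms from the SMILES: 6 C, 1 N, 1 O, 1 S.
Implicit hydrogens by atom environment:
  3 × C: 2 H each → 6
  2 × C: 1 H each → 2
  1 × C: no H
  1 × N: 2 H
  1 × O: 1 H
  1 × S: no H
  Total hydrogens = 11.
Molecular formula: C6H11NOS

C6H11NOS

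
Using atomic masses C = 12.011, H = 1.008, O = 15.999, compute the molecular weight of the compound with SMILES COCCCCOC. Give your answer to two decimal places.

Molecular formula: C6H14O2.
M = 6×12.011 + 14×1.008 + 2×15.999 = 118.18 g/mol.

118.18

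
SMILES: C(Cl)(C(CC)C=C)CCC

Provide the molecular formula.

C9H17Cl

Heavy atoms from the SMILES: 9 C, 1 Cl.
Implicit hydrogens by atom environment:
  4 × C: 2 H each → 8
  3 × C: 1 H each → 3
  2 × C: 3 H each → 6
  1 × Cl: no H
  Total hydrogens = 17.
Molecular formula: C9H17Cl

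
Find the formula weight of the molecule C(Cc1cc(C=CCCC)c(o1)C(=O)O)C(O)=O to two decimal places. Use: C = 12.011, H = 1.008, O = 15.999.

Molecular formula: C13H16O5.
M = 13×12.011 + 16×1.008 + 5×15.999 = 252.27 g/mol.

252.27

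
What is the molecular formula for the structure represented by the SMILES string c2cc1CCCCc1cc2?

Heavy atoms from the SMILES: 10 C.
Implicit hydrogens by atom environment:
  4 × C: 2 H each → 8
  4 × C (aromatic): 1 H each → 4
  2 × C (aromatic): no H
  Total hydrogens = 12.
Molecular formula: C10H12

C10H12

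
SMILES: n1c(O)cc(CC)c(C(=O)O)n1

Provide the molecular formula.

C7H8N2O3

Heavy atoms from the SMILES: 7 C, 2 N, 3 O.
Implicit hydrogens by atom environment:
  3 × C (aromatic): no H
  2 × N (aromatic): no H
  2 × O: 1 H each → 2
  1 × C: 3 H
  1 × C: 2 H
  1 × C (aromatic): 1 H
  1 × C: no H
  1 × O: no H
  Total hydrogens = 8.
Molecular formula: C7H8N2O3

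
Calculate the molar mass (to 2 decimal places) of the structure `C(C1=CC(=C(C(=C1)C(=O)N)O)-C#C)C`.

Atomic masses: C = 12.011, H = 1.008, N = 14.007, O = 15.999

189.21

Molecular formula: C11H11NO2.
M = 11×12.011 + 11×1.008 + 1×14.007 + 2×15.999 = 189.21 g/mol.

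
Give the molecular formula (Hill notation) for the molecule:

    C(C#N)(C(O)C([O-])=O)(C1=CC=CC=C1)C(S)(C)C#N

C13H11N2O3S-

Heavy atoms from the SMILES: 13 C, 2 N, 3 O, 1 S.
Implicit hydrogens by atom environment:
  5 × C (aromatic): 1 H each → 5
  5 × C: no H
  2 × N: no H
  1 × C: 3 H
  1 × C: 1 H
  1 × C (aromatic): no H
  1 × O: 1 H
  1 × O: no H
  1 × O (charge -1): no H
  1 × S: 1 H
  Total hydrogens = 11.
Net charge -1.
Molecular formula: C13H11N2O3S-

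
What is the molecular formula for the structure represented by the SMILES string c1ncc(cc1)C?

C6H7N

Heavy atoms from the SMILES: 6 C, 1 N.
Implicit hydrogens by atom environment:
  4 × C (aromatic): 1 H each → 4
  1 × C: 3 H
  1 × C (aromatic): no H
  1 × N (aromatic): no H
  Total hydrogens = 7.
Molecular formula: C6H7N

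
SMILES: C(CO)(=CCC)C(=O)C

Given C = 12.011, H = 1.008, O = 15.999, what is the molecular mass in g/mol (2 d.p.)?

Molecular formula: C7H12O2.
M = 7×12.011 + 12×1.008 + 2×15.999 = 128.17 g/mol.

128.17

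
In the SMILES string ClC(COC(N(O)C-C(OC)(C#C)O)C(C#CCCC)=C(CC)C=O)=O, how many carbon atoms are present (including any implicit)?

18

The symbol for carbon appears 18 times in the SMILES. (Cl is a single chlorine, not C + l.)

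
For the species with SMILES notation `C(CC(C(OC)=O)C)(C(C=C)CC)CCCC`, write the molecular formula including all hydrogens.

Heavy atoms from the SMILES: 15 C, 2 O.
Implicit hydrogens by atom environment:
  6 × C: 2 H each → 12
  4 × C: 3 H each → 12
  4 × C: 1 H each → 4
  2 × O: no H
  1 × C: no H
  Total hydrogens = 28.
Molecular formula: C15H28O2

C15H28O2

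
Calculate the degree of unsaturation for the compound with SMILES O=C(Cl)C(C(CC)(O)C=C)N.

2

Molecular formula from the SMILES: C7H12ClNO2.
DoU = (2C + 2 + N − H − X)/2 = (2·7 + 2 + 1 − 12 − 1)/2 = 4/2 = 2.
(Structurally: 0 ring(s) + 2 π bond(s) = 2.)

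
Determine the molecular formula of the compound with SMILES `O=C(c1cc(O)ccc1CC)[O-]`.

Heavy atoms from the SMILES: 9 C, 3 O.
Implicit hydrogens by atom environment:
  3 × C (aromatic): 1 H each → 3
  3 × C (aromatic): no H
  1 × C: 3 H
  1 × C: 2 H
  1 × C: no H
  1 × O: 1 H
  1 × O: no H
  1 × O (charge -1): no H
  Total hydrogens = 9.
Net charge -1.
Molecular formula: C9H9O3-

C9H9O3-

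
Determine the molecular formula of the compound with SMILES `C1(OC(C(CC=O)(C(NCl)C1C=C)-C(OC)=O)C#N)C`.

C13H17ClN2O4

Heavy atoms from the SMILES: 13 C, 1 Cl, 2 N, 4 O.
Implicit hydrogens by atom environment:
  6 × C: 1 H each → 6
  4 × O: no H
  3 × C: no H
  2 × C: 3 H each → 6
  2 × C: 2 H each → 4
  1 × Cl: no H
  1 × N: 1 H
  1 × N: no H
  Total hydrogens = 17.
Molecular formula: C13H17ClN2O4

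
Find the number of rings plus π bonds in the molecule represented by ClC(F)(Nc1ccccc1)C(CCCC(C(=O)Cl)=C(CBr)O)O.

Molecular formula from the SMILES: C15H17BrCl2FNO3.
DoU = (2C + 2 + N − H − X)/2 = (2·15 + 2 + 1 − 17 − 4)/2 = 12/2 = 6.
(Structurally: 1 ring(s) + 5 π bond(s) = 6.)

6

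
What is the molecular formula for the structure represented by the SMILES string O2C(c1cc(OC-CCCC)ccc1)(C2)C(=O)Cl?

C14H17ClO3

Heavy atoms from the SMILES: 14 C, 1 Cl, 3 O.
Implicit hydrogens by atom environment:
  5 × C: 2 H each → 10
  4 × C (aromatic): 1 H each → 4
  3 × O: no H
  2 × C: no H
  2 × C (aromatic): no H
  1 × C: 3 H
  1 × Cl: no H
  Total hydrogens = 17.
Molecular formula: C14H17ClO3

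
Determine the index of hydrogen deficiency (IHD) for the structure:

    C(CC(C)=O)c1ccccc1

5

Molecular formula from the SMILES: C10H12O.
DoU = (2C + 2 + N − H − X)/2 = (2·10 + 2 + 0 − 12 − 0)/2 = 10/2 = 5.
(Structurally: 1 ring(s) + 4 π bond(s) = 5.)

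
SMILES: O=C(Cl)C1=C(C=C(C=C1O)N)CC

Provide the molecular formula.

Heavy atoms from the SMILES: 9 C, 1 Cl, 1 N, 2 O.
Implicit hydrogens by atom environment:
  4 × C (aromatic): no H
  2 × C (aromatic): 1 H each → 2
  1 × C: 3 H
  1 × C: 2 H
  1 × C: no H
  1 × Cl: no H
  1 × N: 2 H
  1 × O: 1 H
  1 × O: no H
  Total hydrogens = 10.
Molecular formula: C9H10ClNO2

C9H10ClNO2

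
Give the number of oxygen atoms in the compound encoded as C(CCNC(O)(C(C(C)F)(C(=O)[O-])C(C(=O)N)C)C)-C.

4

The symbol for oxygen appears 4 times in the SMILES.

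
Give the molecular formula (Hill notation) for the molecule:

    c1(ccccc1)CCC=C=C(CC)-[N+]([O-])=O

Heavy atoms from the SMILES: 13 C, 1 N, 2 O.
Implicit hydrogens by atom environment:
  5 × C (aromatic): 1 H each → 5
  3 × C: 2 H each → 6
  2 × C: no H
  1 × C: 3 H
  1 × C: 1 H
  1 × C (aromatic): no H
  1 × N (charge +1): no H
  1 × O: no H
  1 × O (charge -1): no H
  Total hydrogens = 15.
Molecular formula: C13H15NO2

C13H15NO2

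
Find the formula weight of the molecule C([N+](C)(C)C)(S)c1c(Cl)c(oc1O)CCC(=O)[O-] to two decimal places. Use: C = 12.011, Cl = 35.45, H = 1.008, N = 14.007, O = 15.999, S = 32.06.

293.76

Molecular formula: C11H16ClNO4S.
M = 11×12.011 + 1×35.45 + 16×1.008 + 1×14.007 + 4×15.999 + 1×32.06 = 293.76 g/mol.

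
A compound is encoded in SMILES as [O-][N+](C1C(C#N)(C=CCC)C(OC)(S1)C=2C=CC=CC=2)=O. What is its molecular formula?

Heavy atoms from the SMILES: 15 C, 2 N, 3 O, 1 S.
Implicit hydrogens by atom environment:
  5 × C (aromatic): 1 H each → 5
  3 × C: 1 H each → 3
  3 × C: no H
  2 × C: 3 H each → 6
  2 × O: no H
  1 × C: 2 H
  1 × C (aromatic): no H
  1 × N: no H
  1 × N (charge +1): no H
  1 × O (charge -1): no H
  1 × S: no H
  Total hydrogens = 16.
Molecular formula: C15H16N2O3S

C15H16N2O3S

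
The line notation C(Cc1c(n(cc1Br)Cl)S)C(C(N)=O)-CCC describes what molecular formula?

Heavy atoms from the SMILES: 1 Br, 11 C, 1 Cl, 2 N, 1 O, 1 S.
Implicit hydrogens by atom environment:
  4 × C: 2 H each → 8
  3 × C (aromatic): no H
  1 × Br: no H
  1 × C: 3 H
  1 × C (aromatic): 1 H
  1 × C: 1 H
  1 × C: no H
  1 × Cl: no H
  1 × N: 2 H
  1 × N (aromatic): no H
  1 × O: no H
  1 × S: 1 H
  Total hydrogens = 16.
Molecular formula: C11H16BrClN2OS

C11H16BrClN2OS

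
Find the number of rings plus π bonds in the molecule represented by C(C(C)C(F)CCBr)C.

0

Molecular formula from the SMILES: C7H14BrF.
DoU = (2C + 2 + N − H − X)/2 = (2·7 + 2 + 0 − 14 − 2)/2 = 0/2 = 0.
(Structurally: 0 ring(s) + 0 π bond(s) = 0.)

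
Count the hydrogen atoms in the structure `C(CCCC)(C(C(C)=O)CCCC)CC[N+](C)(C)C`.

36

Hydrogens are implicit in SMILES; fill each atom to its normal valence:
  8 × C: 2 H each → 16
  6 × C: 3 H each → 18
  2 × C: 1 H each → 2
  1 × C: no H
  1 × N (charge +1): no H
  1 × O: no H
  Total hydrogens = 36.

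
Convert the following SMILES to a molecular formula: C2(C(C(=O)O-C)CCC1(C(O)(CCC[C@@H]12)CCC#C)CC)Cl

Heavy atoms from the SMILES: 18 C, 1 Cl, 3 O.
Implicit hydrogens by atom environment:
  8 × C: 2 H each → 16
  4 × C: 1 H each → 4
  4 × C: no H
  2 × C: 3 H each → 6
  2 × O: no H
  1 × Cl: no H
  1 × O: 1 H
  Total hydrogens = 27.
Molecular formula: C18H27ClO3

C18H27ClO3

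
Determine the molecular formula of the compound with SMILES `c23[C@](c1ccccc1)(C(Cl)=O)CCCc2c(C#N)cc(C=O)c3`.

C19H14ClNO2

Heavy atoms from the SMILES: 19 C, 1 Cl, 1 N, 2 O.
Implicit hydrogens by atom environment:
  7 × C (aromatic): 1 H each → 7
  5 × C (aromatic): no H
  3 × C: 2 H each → 6
  3 × C: no H
  2 × O: no H
  1 × C: 1 H
  1 × Cl: no H
  1 × N: no H
  Total hydrogens = 14.
Molecular formula: C19H14ClNO2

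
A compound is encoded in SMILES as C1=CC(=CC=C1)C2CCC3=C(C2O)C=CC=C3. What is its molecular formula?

C16H16O

Heavy atoms from the SMILES: 16 C, 1 O.
Implicit hydrogens by atom environment:
  9 × C (aromatic): 1 H each → 9
  3 × C (aromatic): no H
  2 × C: 2 H each → 4
  2 × C: 1 H each → 2
  1 × O: 1 H
  Total hydrogens = 16.
Molecular formula: C16H16O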